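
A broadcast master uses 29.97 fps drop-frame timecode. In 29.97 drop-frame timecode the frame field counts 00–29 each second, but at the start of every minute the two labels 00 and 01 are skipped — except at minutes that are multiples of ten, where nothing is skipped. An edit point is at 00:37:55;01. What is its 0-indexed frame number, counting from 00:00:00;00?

As if non-drop at 30 labels/s: (0 × 3600 + 37 × 60 + 55) × 30 + 1 = 68251.
Minute boundaries passed: 37; those not divisible by 10: 37 − 3 = 34; dropped labels = 2 × 34 = 68.
Actual frame index = 68251 − 68 = 68183.

68183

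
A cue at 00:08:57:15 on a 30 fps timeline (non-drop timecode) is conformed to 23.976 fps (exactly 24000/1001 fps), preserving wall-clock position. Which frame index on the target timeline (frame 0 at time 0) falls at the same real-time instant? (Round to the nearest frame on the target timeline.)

Source frame index: (0×3600 + 8×60 + 57) × 30 + 15 = 16125.
Real time: 16125 / (30) = 1075/2 s.
Target frame: (1075/2) × (24000/1001) = 12900000/1001 ≈ 12887.113 → 12887.

frame 12887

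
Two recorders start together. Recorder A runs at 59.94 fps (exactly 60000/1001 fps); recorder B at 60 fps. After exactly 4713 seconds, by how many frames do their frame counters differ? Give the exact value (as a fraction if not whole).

282780/1001 frames

A emits 60000/1001 × 4713 = 282780000/1001 frames; B emits 60 × 4713 = 282780.
Difference = 282780/1001 frames (≈ 282.4975); B is ahead of A.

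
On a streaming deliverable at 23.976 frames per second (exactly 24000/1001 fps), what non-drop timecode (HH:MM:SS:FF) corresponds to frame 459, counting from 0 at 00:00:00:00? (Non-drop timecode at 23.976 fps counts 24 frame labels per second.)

00:00:19:03

459 ÷ 24 = 19 full seconds, remainder 3 frames.
19 s = 0 h 0 min 19 s.
Timecode: 00:00:19:03.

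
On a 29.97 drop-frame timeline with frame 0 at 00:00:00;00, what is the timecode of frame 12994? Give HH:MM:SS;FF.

00:07:13;18

Ten DF minutes hold 17982 frames, so frame 12994 lies in block 0 (frames 0–17981) with 12994 frames into that block.
The block's first minute is 1800 frames and the rest 1798 each; 12994 frames reaches minute 7, so 0 × 18 + 7 × 2 = 14 labels have been skipped so far.
Adding those back, label number 12994 + 14 = 13008 at 30 labels/s is 433 s + 18 f = 0 h 7 min 13 s frame 18, i.e. 00:07:13;18.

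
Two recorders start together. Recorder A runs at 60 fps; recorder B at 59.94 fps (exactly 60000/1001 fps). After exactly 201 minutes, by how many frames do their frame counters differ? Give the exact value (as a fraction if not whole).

201 min = 12060 s.
A emits 60 × 12060 = 723600 frames; B emits 60000/1001 × 12060 = 723600000/1001.
Difference = 723600/1001 frames (≈ 722.8771); B is behind A.

723600/1001 frames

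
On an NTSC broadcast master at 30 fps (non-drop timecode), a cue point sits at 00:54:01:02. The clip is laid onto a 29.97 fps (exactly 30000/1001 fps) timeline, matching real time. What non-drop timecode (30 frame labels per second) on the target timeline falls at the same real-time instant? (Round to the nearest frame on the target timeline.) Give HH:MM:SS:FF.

Source frame index: (0×3600 + 54×60 + 1) × 30 + 2 = 97232.
Real time: 97232 / (30) = 48616/15 s.
Target frame: (48616/15) × (30000/1001) = 97232000/1001 ≈ 97134.865 → 97135.
At 30 labels/s: frame 97135 → 00:53:57:25.

00:53:57:25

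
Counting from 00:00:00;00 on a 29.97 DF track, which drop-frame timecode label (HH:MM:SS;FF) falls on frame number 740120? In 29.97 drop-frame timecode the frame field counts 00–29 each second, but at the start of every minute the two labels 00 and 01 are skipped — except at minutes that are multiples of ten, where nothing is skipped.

Each 10-minute DF block holds 10 × 60 × 30 − 9 × 2 = 17982 frames. 740120 ÷ 17982 → 41 full blocks, remainder 2858.
Within the partial block the first minute is 1800 frames and each further minute 1798, so 1 further minute boundary passed. Total skipped labels = 18 × 41 + 2 × 1 = 740.
Non-drop label index = 740120 + 740 = 740860; at 30 labels/s that is 06:51:35:10, i.e. DF 06:51:35;10.

06:51:35;10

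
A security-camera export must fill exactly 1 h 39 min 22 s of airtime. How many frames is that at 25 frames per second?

149050 frames

1 h 39 min 22 s = 5962 s.
Frames = 5962 × 25 = 149050.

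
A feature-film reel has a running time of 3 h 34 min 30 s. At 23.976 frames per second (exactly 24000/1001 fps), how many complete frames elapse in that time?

3 h 34 min 30 s = 12870 s.
Frames = 12870 × 24000/1001 = 2160000/7 ≈ 308571.4286.
Complete frames: 308571.

308571 frames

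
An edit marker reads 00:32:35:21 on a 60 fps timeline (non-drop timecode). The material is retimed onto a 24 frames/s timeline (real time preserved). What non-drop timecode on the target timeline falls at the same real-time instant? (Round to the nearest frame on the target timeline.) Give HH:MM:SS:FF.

00:32:35:08

Source frame index: (0×3600 + 32×60 + 35) × 60 + 21 = 117321.
Real time: 117321 / (60) = 39107/20 s.
Target frame: (39107/20) × (24) = 234642/5 ≈ 46928.400 → 46928.
At 24 labels/s: frame 46928 → 00:32:35:08.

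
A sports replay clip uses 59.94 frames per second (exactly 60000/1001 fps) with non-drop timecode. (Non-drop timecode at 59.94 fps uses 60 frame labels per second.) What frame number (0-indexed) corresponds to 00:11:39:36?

41976

Total seconds to the label: (0 × 3600 + 11 × 60 + 39) = 699.
Frame index = 699 × 60 + 36 = 41976.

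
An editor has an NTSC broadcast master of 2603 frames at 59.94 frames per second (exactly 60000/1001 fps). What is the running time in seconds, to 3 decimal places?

43.427 seconds

Running time = 2603 × 1001/60000 = 2605603/60000 s ≈ 43.427 s.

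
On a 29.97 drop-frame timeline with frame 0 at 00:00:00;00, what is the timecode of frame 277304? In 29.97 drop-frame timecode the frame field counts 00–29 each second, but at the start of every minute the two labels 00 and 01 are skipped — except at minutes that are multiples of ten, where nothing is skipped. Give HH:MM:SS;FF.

02:34:12;22

Each 10-minute DF block holds 10 × 60 × 30 − 9 × 2 = 17982 frames. 277304 ÷ 17982 → 15 full blocks, remainder 7574.
Within the partial block the first minute is 1800 frames and each further minute 1798, so 4 further minute boundaries passed. Total skipped labels = 18 × 15 + 2 × 4 = 278.
Non-drop label index = 277304 + 278 = 277582; at 30 labels/s that is 02:34:12:22, i.e. DF 02:34:12;22.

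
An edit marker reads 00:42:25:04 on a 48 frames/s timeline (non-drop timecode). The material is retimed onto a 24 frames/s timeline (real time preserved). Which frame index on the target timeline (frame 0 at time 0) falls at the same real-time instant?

Source frame index: (0×3600 + 42×60 + 25) × 48 + 4 = 122164.
Real time: 122164 / (48) = 30541/12 s.
Target frame: (30541/12) × (24) = 61082.

frame 61082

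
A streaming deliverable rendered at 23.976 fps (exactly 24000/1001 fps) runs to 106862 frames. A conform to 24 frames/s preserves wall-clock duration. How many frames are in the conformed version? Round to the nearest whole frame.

Frames at target rate = 106862 × (24) / (24000/1001) = 53484431/500 ≈ 106968.862.
Nearest whole frame: 106969.

106969 frames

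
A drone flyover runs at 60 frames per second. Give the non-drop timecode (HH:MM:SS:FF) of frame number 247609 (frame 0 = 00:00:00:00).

247609 ÷ 60 = 4126 full seconds, remainder 49 frames.
4126 s = 1 h 8 min 46 s.
Timecode: 01:08:46:49.

01:08:46:49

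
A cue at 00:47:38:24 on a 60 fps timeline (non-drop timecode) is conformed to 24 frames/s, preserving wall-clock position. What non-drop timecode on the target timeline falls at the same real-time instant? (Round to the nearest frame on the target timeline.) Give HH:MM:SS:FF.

00:47:38:10

Source frame index: (0×3600 + 47×60 + 38) × 60 + 24 = 171504.
Real time: 171504 / (60) = 14292/5 s.
Target frame: (14292/5) × (24) = 343008/5 ≈ 68601.600 → 68602.
At 24 labels/s: frame 68602 → 00:47:38:10.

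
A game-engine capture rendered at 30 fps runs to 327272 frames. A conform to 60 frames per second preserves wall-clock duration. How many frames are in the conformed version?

654544 frames

Target frames = source frames × (target rate / source rate) = 327272 × (60)/(30) = 327272 × 2 = 654544.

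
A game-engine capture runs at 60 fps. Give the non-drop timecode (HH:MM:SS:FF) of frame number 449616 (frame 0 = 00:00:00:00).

02:04:53:36

449616 ÷ 60 = 7493 full seconds, remainder 36 frames.
7493 s = 2 h 4 min 53 s.
Timecode: 02:04:53:36.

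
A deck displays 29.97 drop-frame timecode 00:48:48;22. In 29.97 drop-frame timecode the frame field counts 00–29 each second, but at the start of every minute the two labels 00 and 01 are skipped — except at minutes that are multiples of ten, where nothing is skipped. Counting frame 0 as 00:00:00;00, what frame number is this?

Complete 10-minute blocks: 4, each 17982 frames → 71928.
Remaining 8 whole minutes in the current block: 1800 + 7 × 1798 = 14386 frames.
Within the current minute: 48 × 30 + 22 − 2 = 1460 (labels ;00/;01 skipped at this minute). Total = 71928 + 14386 + 1460 = 87774.

87774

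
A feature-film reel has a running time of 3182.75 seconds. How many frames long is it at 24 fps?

Frames = 3182.75 × 24 = 76386.

76386 frames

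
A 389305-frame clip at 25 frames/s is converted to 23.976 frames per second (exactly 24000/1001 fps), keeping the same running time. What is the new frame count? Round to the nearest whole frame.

373359 frames

Frames at target rate = 389305 × (24000/1001) / (25) = 53390400/143 ≈ 373359.441.
Nearest whole frame: 373359.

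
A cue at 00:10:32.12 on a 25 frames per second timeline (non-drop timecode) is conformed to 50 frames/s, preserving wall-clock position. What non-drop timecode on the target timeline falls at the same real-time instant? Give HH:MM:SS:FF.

00:10:32:24

Source frame index: (0×3600 + 10×60 + 32) × 25 + 12 = 15812.
Real time: 15812 / (25) = 15812/25 s.
Target frame: (15812/25) × (50) = 31624.
At 50 labels/s: frame 31624 → 00:10:32:24.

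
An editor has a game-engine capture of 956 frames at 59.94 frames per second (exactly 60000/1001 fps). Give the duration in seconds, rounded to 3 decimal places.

Running time = 956 × 1001/60000 = 239239/15000 s ≈ 15.949 s.

15.949 seconds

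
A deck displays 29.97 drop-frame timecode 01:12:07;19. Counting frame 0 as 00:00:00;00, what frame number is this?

Complete 10-minute blocks: 7, each 17982 frames → 125874.
Remaining 2 whole minutes in the current block: 1800 + 1 × 1798 = 3598 frames.
Within the current minute: 7 × 30 + 19 − 2 = 227 (labels ;00/;01 skipped at this minute). Total = 125874 + 3598 + 227 = 129699.

129699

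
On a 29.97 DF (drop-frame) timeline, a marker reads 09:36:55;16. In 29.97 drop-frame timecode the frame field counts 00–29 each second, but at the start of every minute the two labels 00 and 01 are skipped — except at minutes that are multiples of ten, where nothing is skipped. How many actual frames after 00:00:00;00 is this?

1037428

As if non-drop at 30 labels/s: (9 × 3600 + 36 × 60 + 55) × 30 + 16 = 1038466.
Minute boundaries passed: 576; those not divisible by 10: 576 − 57 = 519; dropped labels = 2 × 519 = 1038.
Actual frame index = 1038466 − 1038 = 1037428.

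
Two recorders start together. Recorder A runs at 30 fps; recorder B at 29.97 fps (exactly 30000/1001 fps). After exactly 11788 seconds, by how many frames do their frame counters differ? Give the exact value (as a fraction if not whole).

50520/143 frames

A emits 30 × 11788 = 353640 frames; B emits 30000/1001 × 11788 = 50520000/143.
Difference = 50520/143 frames (≈ 353.2867); B is behind A.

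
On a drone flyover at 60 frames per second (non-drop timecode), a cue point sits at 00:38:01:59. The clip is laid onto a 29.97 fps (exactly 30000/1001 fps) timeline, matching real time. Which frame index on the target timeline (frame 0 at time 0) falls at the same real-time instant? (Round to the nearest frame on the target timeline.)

frame 68391

Source frame index: (0×3600 + 38×60 + 1) × 60 + 59 = 136919.
Real time: 136919 / (60) = 136919/60 s.
Target frame: (136919/60) × (30000/1001) = 68459500/1001 ≈ 68391.109 → 68391.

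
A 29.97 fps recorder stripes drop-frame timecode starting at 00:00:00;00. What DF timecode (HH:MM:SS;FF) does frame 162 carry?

Each 10-minute DF block holds 10 × 60 × 30 − 9 × 2 = 17982 frames. 162 ÷ 17982 → 0 full blocks, remainder 162.
Within the partial block the first minute is 1800 frames and each further minute 1798, so 0 further minute boundaries passed. Total skipped labels = 18 × 0 + 2 × 0 = 0.
Non-drop label index = 162 + 0 = 162; at 30 labels/s that is 00:00:05:12, i.e. DF 00:00:05;12.

00:00:05;12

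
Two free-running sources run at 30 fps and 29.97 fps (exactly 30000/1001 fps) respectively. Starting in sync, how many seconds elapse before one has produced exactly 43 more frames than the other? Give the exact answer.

The gap grows by |30000/1001 − 30| = 30/1001 frames per second.
Time for a 43-frame gap: 43 ÷ (30/1001) = 43043/30 s.

43043/30 seconds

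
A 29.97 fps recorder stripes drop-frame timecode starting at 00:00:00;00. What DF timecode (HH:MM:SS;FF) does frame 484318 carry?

04:29:20;04

Each 10-minute DF block holds 10 × 60 × 30 − 9 × 2 = 17982 frames. 484318 ÷ 17982 → 26 full blocks, remainder 16786.
Within the partial block the first minute is 1800 frames and each further minute 1798, so 9 further minute boundaries passed. Total skipped labels = 18 × 26 + 2 × 9 = 486.
Non-drop label index = 484318 + 486 = 484804; at 30 labels/s that is 04:29:20:04, i.e. DF 04:29:20;04.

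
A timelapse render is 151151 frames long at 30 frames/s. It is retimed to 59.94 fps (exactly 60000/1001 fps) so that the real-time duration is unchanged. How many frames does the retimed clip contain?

Target frames = source frames × (target rate / source rate) = 151151 × (60000/1001)/(30) = 151151 × 2000/1001 = 302000.

302000 frames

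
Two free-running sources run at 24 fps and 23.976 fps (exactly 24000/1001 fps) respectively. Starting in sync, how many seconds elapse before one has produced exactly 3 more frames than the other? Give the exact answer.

125.125 seconds

The gap grows by |24000/1001 − 24| = 24/1001 frames per second.
Time for a 3-frame gap: 3 ÷ (24/1001) = 125.125 s.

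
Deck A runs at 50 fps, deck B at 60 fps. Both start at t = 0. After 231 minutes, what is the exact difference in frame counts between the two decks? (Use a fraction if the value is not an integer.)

138600 frames

231 min = 13860 s.
A emits 50 × 13860 = 693000 frames; B emits 60 × 13860 = 831600.
Difference = 138600 frames; B is ahead of A.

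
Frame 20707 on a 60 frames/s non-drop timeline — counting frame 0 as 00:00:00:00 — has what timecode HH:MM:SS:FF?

20707 ÷ 60 = 345 full seconds, remainder 7 frames.
345 s = 0 h 5 min 45 s.
Timecode: 00:05:45:07.

00:05:45:07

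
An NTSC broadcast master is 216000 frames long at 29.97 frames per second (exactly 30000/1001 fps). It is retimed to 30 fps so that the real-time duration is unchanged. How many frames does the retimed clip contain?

216216 frames

Target frames = source frames × (target rate / source rate) = 216000 × (30)/(30000/1001) = 216000 × 1001/1000 = 216216.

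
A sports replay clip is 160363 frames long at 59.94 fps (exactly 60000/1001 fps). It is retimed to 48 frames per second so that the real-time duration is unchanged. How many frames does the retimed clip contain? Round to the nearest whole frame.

Frames at target rate = 160363 × (48) / (60000/1001) = 160523363/1250 ≈ 128418.690.
Nearest whole frame: 128419.

128419 frames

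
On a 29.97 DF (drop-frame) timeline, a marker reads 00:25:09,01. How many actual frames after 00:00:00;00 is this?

Complete 10-minute blocks: 2, each 17982 frames → 35964.
Remaining 5 whole minutes in the current block: 1800 + 4 × 1798 = 8992 frames.
Within the current minute: 9 × 30 + 1 − 2 = 269 (labels ;00/;01 skipped at this minute). Total = 35964 + 8992 + 269 = 45225.

45225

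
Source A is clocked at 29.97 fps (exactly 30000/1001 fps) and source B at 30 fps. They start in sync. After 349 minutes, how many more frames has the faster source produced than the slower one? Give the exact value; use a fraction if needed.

628200/1001 frames

349 min = 20940 s.
A emits 30000/1001 × 20940 = 628200000/1001 frames; B emits 30 × 20940 = 628200.
Difference = 628200/1001 frames (≈ 627.5724); B is ahead of A.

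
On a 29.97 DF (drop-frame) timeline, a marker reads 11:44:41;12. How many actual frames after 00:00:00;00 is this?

1267174

As if non-drop at 30 labels/s: (11 × 3600 + 44 × 60 + 41) × 30 + 12 = 1268442.
Minute boundaries passed: 704; those not divisible by 10: 704 − 70 = 634; dropped labels = 2 × 634 = 1268.
Actual frame index = 1268442 − 1268 = 1267174.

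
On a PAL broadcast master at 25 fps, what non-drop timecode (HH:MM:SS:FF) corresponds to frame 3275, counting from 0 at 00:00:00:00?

00:02:11:00

3275 ÷ 25 = 131 full seconds, remainder 0 frames.
131 s = 0 h 2 min 11 s.
Timecode: 00:02:11:00.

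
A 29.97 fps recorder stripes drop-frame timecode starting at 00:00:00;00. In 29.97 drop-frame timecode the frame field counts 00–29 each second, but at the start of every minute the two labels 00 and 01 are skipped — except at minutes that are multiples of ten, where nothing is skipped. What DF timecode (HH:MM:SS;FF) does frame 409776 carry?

03:47:52;26

Each 10-minute DF block holds 10 × 60 × 30 − 9 × 2 = 17982 frames. 409776 ÷ 17982 → 22 full blocks, remainder 14172.
Within the partial block the first minute is 1800 frames and each further minute 1798, so 7 further minute boundaries passed. Total skipped labels = 18 × 22 + 2 × 7 = 410.
Non-drop label index = 409776 + 410 = 410186; at 30 labels/s that is 03:47:52:26, i.e. DF 03:47:52;26.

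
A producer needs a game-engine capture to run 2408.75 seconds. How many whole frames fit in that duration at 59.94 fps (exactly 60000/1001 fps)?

Frames = 2408.75 × 60000/1001 = 144525000/1001 ≈ 144380.6194.
Complete frames: 144380.

144380 frames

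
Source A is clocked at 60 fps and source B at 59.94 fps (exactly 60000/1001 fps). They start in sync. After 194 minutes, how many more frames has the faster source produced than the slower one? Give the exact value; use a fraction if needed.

698400/1001 frames

194 min = 11640 s.
A emits 60 × 11640 = 698400 frames; B emits 60000/1001 × 11640 = 698400000/1001.
Difference = 698400/1001 frames (≈ 697.7023); B is behind A.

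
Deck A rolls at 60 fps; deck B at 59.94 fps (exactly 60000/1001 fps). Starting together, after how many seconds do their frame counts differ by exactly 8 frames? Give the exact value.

2002/15 seconds

The gap grows by |60000/1001 − 60| = 60/1001 frames per second.
Time for a 8-frame gap: 8 ÷ (60/1001) = 2002/15 s.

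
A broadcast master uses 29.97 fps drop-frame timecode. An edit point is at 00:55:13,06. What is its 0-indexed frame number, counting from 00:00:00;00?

Complete 10-minute blocks: 5, each 17982 frames → 89910.
Remaining 5 whole minutes in the current block: 1800 + 4 × 1798 = 8992 frames.
Within the current minute: 13 × 30 + 6 − 2 = 394 (labels ;00/;01 skipped at this minute). Total = 89910 + 8992 + 394 = 99296.

99296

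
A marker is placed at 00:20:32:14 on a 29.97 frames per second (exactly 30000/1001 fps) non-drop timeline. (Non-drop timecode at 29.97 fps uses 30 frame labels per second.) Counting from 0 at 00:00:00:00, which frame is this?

Total seconds to the label: (0 × 3600 + 20 × 60 + 32) = 1232.
Frame index = 1232 × 30 + 14 = 36974.

36974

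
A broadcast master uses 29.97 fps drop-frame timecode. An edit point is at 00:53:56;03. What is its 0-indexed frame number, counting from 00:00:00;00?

96987

Complete 10-minute blocks: 5, each 17982 frames → 89910.
Remaining 3 whole minutes in the current block: 1800 + 2 × 1798 = 5396 frames.
Within the current minute: 56 × 30 + 3 − 2 = 1681 (labels ;00/;01 skipped at this minute). Total = 89910 + 5396 + 1681 = 96987.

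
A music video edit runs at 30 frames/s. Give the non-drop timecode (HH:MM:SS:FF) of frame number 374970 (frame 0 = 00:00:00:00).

374970 ÷ 30 = 12499 full seconds, remainder 0 frames.
12499 s = 3 h 28 min 19 s.
Timecode: 03:28:19:00.

03:28:19:00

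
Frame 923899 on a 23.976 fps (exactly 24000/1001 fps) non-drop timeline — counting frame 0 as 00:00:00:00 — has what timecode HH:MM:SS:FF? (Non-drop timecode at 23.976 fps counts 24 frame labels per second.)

10:41:35:19

923899 ÷ 24 = 38495 full seconds, remainder 19 frames.
38495 s = 10 h 41 min 35 s.
Timecode: 10:41:35:19.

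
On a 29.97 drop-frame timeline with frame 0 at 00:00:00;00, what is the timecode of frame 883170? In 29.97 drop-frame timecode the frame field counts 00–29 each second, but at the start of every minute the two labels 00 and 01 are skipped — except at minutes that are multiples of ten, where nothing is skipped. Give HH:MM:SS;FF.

Ten DF minutes hold 17982 frames, so frame 883170 lies in block 49 (frames 881118–899099) with 2052 frames into that block.
The block's first minute is 1800 frames and the rest 1798 each; 2052 frames reaches minute 1, so 49 × 18 + 1 × 2 = 884 labels have been skipped so far.
Adding those back, label number 883170 + 884 = 884054 at 30 labels/s is 29468 s + 14 f = 8 h 11 min 8 s frame 14, i.e. 08:11:08;14.

08:11:08;14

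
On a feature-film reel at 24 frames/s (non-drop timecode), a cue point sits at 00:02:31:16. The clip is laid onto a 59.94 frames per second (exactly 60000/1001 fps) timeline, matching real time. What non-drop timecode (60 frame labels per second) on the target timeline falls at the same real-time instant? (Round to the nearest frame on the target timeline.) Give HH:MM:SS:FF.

Source frame index: (0×3600 + 2×60 + 31) × 24 + 16 = 3640.
Real time: 3640 / (24) = 455/3 s.
Target frame: (455/3) × (60000/1001) = 100000/11 ≈ 9090.909 → 9091.
At 60 labels/s: frame 9091 → 00:02:31:31.

00:02:31:31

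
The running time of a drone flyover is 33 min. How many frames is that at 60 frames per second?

118800 frames

33 min = 1980 s.
Frames = 1980 × 60 = 118800.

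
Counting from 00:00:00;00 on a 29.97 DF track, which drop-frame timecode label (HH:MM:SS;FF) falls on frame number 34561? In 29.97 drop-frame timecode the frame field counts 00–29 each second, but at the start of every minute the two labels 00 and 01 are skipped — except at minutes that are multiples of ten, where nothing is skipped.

Ten DF minutes hold 17982 frames, so frame 34561 lies in block 1 (frames 17982–35963) with 16579 frames into that block.
The block's first minute is 1800 frames and the rest 1798 each; 16579 frames reaches minute 9, so 1 × 18 + 9 × 2 = 36 labels have been skipped so far.
Adding those back, label number 34561 + 36 = 34597 at 30 labels/s is 1153 s + 7 f = 0 h 19 min 13 s frame 7, i.e. 00:19:13;07.

00:19:13;07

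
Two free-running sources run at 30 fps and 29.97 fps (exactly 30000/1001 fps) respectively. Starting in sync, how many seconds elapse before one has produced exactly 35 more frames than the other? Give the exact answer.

The gap grows by |30000/1001 − 30| = 30/1001 frames per second.
Time for a 35-frame gap: 35 ÷ (30/1001) = 7007/6 s.

7007/6 seconds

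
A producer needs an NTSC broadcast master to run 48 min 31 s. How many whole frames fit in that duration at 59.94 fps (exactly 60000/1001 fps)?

174485 frames

48 min 31 s = 2911 s.
Frames = 2911 × 60000/1001 = 174660000/1001 ≈ 174485.5145.
Complete frames: 174485.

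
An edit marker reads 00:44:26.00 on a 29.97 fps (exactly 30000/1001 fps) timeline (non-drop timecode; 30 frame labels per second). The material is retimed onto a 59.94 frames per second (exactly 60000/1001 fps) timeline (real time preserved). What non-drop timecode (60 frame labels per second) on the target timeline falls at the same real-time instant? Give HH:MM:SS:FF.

Source frame index: (0×3600 + 44×60 + 26) × 30 + 0 = 79980.
Real time: 79980 / (30000/1001) = 1334333/500 s.
Target frame: (1334333/500) × (60000/1001) = 159960.
At 60 labels/s: frame 159960 → 00:44:26:00.

00:44:26:00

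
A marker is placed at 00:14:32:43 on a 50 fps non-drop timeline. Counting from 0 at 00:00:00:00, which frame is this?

Total seconds to the label: (0 × 3600 + 14 × 60 + 32) = 872.
Frame index = 872 × 50 + 43 = 43643.

43643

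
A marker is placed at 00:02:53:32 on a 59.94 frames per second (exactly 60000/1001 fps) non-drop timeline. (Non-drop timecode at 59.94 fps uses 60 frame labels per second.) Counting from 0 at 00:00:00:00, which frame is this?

10412

Total seconds to the label: (0 × 3600 + 2 × 60 + 53) = 173.
Frame index = 173 × 60 + 32 = 10412.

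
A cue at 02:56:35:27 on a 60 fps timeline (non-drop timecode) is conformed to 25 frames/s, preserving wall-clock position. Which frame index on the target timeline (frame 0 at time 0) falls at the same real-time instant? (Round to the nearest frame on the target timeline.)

Source frame index: (2×3600 + 56×60 + 35) × 60 + 27 = 635727.
Real time: 635727 / (60) = 211909/20 s.
Target frame: (211909/20) × (25) = 1059545/4 ≈ 264886.250 → 264886.

frame 264886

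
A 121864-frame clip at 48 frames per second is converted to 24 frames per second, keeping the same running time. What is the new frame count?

Target frames = source frames × (target rate / source rate) = 121864 × (24)/(48) = 121864 × 1/2 = 60932.

60932 frames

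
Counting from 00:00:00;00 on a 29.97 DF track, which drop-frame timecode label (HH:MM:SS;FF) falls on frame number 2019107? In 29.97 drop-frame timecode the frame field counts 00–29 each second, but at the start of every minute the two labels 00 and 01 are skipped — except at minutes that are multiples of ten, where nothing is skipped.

18:42:50;27

Ten DF minutes hold 17982 frames, so frame 2019107 lies in block 112 (frames 2013984–2031965) with 5123 frames into that block.
The block's first minute is 1800 frames and the rest 1798 each; 5123 frames reaches minute 2, so 112 × 18 + 2 × 2 = 2020 labels have been skipped so far.
Adding those back, label number 2019107 + 2020 = 2021127 at 30 labels/s is 67370 s + 27 f = 18 h 42 min 50 s frame 27, i.e. 18:42:50;27.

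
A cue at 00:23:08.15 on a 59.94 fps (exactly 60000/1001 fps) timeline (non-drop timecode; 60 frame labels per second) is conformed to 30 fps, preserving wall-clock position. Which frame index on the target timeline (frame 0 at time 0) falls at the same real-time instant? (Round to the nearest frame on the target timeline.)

frame 41689

Source frame index: (0×3600 + 23×60 + 8) × 60 + 15 = 83295.
Real time: 83295 / (60000/1001) = 5558553/4000 s.
Target frame: (5558553/4000) × (30) = 16675659/400 ≈ 41689.147 → 41689.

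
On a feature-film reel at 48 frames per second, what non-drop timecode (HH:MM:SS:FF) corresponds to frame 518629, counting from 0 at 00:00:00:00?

03:00:04:37

518629 ÷ 48 = 10804 full seconds, remainder 37 frames.
10804 s = 3 h 0 min 4 s.
Timecode: 03:00:04:37.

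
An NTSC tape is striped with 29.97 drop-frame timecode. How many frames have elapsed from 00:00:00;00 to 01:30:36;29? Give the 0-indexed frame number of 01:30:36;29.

162947

As if non-drop at 30 labels/s: (1 × 3600 + 30 × 60 + 36) × 30 + 29 = 163109.
Minute boundaries passed: 90; those not divisible by 10: 90 − 9 = 81; dropped labels = 2 × 81 = 162.
Actual frame index = 163109 − 162 = 162947.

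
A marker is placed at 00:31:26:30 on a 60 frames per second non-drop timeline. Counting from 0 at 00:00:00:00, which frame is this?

113190

Total seconds to the label: (0 × 3600 + 31 × 60 + 26) = 1886.
Frame index = 1886 × 60 + 30 = 113190.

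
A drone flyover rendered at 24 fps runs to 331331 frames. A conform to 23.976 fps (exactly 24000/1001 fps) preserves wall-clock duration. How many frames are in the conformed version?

Target frames = source frames × (target rate / source rate) = 331331 × (24000/1001)/(24) = 331331 × 1000/1001 = 331000.

331000 frames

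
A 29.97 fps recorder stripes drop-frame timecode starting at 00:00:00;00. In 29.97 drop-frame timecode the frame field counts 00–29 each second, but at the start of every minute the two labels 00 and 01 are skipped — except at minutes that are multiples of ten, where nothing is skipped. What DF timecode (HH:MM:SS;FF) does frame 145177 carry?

01:20:44;01

Each 10-minute DF block holds 10 × 60 × 30 − 9 × 2 = 17982 frames. 145177 ÷ 17982 → 8 full blocks, remainder 1321.
Within the partial block the first minute is 1800 frames and each further minute 1798, so 0 further minute boundaries passed. Total skipped labels = 18 × 8 + 2 × 0 = 144.
Non-drop label index = 145177 + 144 = 145321; at 30 labels/s that is 01:20:44:01, i.e. DF 01:20:44;01.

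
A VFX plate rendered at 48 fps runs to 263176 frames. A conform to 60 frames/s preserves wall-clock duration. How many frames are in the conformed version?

Target frames = source frames × (target rate / source rate) = 263176 × (60)/(48) = 263176 × 5/4 = 328970.

328970 frames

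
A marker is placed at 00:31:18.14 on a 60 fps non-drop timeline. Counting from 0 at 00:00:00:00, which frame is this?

Total seconds to the label: (0 × 3600 + 31 × 60 + 18) = 1878.
Frame index = 1878 × 60 + 14 = 112694.

frame 112694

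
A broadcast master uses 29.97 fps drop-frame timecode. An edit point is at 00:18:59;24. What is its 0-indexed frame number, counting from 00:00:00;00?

34160

As if non-drop at 30 labels/s: (0 × 3600 + 18 × 60 + 59) × 30 + 24 = 34194.
Minute boundaries passed: 18; those not divisible by 10: 18 − 1 = 17; dropped labels = 2 × 17 = 34.
Actual frame index = 34194 − 34 = 34160.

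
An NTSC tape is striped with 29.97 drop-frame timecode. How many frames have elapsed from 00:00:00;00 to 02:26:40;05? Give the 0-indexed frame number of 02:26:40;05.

As if non-drop at 30 labels/s: (2 × 3600 + 26 × 60 + 40) × 30 + 5 = 264005.
Minute boundaries passed: 146; those not divisible by 10: 146 − 14 = 132; dropped labels = 2 × 132 = 264.
Actual frame index = 264005 − 264 = 263741.

263741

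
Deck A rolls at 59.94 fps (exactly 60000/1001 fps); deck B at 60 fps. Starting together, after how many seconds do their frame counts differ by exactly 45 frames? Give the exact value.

The gap grows by |60 − 60000/1001| = 60/1001 frames per second.
Time for a 45-frame gap: 45 ÷ (60/1001) = 750.75 s.

750.75 seconds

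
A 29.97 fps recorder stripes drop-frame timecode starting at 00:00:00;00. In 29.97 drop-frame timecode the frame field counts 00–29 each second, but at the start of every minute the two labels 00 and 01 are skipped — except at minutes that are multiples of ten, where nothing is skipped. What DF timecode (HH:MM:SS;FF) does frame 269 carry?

Each 10-minute DF block holds 10 × 60 × 30 − 9 × 2 = 17982 frames. 269 ÷ 17982 → 0 full blocks, remainder 269.
Within the partial block the first minute is 1800 frames and each further minute 1798, so 0 further minute boundaries passed. Total skipped labels = 18 × 0 + 2 × 0 = 0.
Non-drop label index = 269 + 0 = 269; at 30 labels/s that is 00:00:08:29, i.e. DF 00:00:08;29.

00:00:08;29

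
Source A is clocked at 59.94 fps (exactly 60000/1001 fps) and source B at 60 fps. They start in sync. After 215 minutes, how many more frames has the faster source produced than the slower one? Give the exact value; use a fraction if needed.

215 min = 12900 s.
A emits 60000/1001 × 12900 = 774000000/1001 frames; B emits 60 × 12900 = 774000.
Difference = 774000/1001 frames (≈ 773.2268); B is ahead of A.

774000/1001 frames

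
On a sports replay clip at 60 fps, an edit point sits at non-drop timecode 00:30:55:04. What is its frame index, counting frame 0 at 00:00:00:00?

frame 111304

Total seconds to the label: (0 × 3600 + 30 × 60 + 55) = 1855.
Frame index = 1855 × 60 + 4 = 111304.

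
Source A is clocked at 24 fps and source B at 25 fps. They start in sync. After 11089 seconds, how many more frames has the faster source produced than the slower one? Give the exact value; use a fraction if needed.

A emits 24 × 11089 = 266136 frames; B emits 25 × 11089 = 277225.
Difference = 11089 frames; B is ahead of A.

11089 frames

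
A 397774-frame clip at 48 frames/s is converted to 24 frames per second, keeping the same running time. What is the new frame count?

198887 frames

Target frames = source frames × (target rate / source rate) = 397774 × (24)/(48) = 397774 × 1/2 = 198887.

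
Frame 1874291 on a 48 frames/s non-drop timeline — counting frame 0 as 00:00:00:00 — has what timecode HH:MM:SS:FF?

10:50:47:35

1874291 ÷ 48 = 39047 full seconds, remainder 35 frames.
39047 s = 10 h 50 min 47 s.
Timecode: 10:50:47:35.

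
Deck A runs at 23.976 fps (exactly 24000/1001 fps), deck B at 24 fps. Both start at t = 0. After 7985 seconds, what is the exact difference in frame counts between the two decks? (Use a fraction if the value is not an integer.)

191640/1001 frames

A emits 24000/1001 × 7985 = 191640000/1001 frames; B emits 24 × 7985 = 191640.
Difference = 191640/1001 frames (≈ 191.4486); B is ahead of A.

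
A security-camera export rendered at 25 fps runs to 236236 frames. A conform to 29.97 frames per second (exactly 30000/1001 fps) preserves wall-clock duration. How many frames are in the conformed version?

283200 frames

Target frames = source frames × (target rate / source rate) = 236236 × (30000/1001)/(25) = 236236 × 1200/1001 = 283200.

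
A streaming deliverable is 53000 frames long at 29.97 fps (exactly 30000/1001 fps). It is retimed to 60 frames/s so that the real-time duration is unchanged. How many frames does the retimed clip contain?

Target frames = source frames × (target rate / source rate) = 53000 × (60)/(30000/1001) = 53000 × 1001/500 = 106106.

106106 frames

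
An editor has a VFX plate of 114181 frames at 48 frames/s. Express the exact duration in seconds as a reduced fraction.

114181/48 seconds

Running time = 114181 ÷ (48) = 114181 × 1/48 = 114181/48 s.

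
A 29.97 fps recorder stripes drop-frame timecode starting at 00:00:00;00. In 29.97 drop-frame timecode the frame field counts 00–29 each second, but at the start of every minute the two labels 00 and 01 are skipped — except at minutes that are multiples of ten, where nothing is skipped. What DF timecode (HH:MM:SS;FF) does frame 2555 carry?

Each 10-minute DF block holds 10 × 60 × 30 − 9 × 2 = 17982 frames. 2555 ÷ 17982 → 0 full blocks, remainder 2555.
Within the partial block the first minute is 1800 frames and each further minute 1798, so 1 further minute boundary passed. Total skipped labels = 18 × 0 + 2 × 1 = 2.
Non-drop label index = 2555 + 2 = 2557; at 30 labels/s that is 00:01:25:07, i.e. DF 00:01:25;07.

00:01:25;07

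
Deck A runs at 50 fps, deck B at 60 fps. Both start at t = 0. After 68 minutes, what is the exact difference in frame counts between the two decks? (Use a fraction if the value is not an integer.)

40800 frames

68 min = 4080 s.
A emits 50 × 4080 = 204000 frames; B emits 60 × 4080 = 244800.
Difference = 40800 frames; B is ahead of A.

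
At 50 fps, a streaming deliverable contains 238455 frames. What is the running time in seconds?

4769.1 seconds

Running time = 238455 / (50) = 4769.1 s.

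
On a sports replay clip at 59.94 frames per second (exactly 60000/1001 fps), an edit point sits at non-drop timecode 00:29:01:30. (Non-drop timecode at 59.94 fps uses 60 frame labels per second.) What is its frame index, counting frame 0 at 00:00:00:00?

Total seconds to the label: (0 × 3600 + 29 × 60 + 1) = 1741.
Frame index = 1741 × 60 + 30 = 104490.

104490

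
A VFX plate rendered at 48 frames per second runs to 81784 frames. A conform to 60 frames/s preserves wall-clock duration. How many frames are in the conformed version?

Target frames = source frames × (target rate / source rate) = 81784 × (60)/(48) = 81784 × 5/4 = 102230.

102230 frames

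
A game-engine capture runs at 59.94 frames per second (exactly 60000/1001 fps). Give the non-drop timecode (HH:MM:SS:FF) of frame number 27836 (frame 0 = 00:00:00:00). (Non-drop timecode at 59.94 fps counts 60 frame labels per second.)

00:07:43:56

27836 ÷ 60 = 463 full seconds, remainder 56 frames.
463 s = 0 h 7 min 43 s.
Timecode: 00:07:43:56.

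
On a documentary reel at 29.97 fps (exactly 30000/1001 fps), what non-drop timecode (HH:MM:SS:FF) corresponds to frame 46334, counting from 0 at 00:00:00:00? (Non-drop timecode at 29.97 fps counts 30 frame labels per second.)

00:25:44:14

46334 ÷ 30 = 1544 full seconds, remainder 14 frames.
1544 s = 0 h 25 min 44 s.
Timecode: 00:25:44:14.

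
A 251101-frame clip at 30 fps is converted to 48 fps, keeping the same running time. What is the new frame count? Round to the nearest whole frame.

401762 frames

Frames at target rate = 251101 × (48) / (30) = 2008808/5 ≈ 401761.600.
Nearest whole frame: 401762.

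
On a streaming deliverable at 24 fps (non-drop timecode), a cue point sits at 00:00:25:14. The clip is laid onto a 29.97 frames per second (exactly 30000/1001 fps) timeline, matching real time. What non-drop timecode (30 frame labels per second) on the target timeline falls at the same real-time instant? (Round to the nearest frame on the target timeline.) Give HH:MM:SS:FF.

00:00:25:17

Source frame index: (0×3600 + 0×60 + 25) × 24 + 14 = 614.
Real time: 614 / (24) = 307/12 s.
Target frame: (307/12) × (30000/1001) = 767500/1001 ≈ 766.733 → 767.
At 30 labels/s: frame 767 → 00:00:25:17.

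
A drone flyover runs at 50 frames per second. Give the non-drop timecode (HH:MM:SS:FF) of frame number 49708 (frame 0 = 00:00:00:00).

49708 ÷ 50 = 994 full seconds, remainder 8 frames.
994 s = 0 h 16 min 34 s.
Timecode: 00:16:34:08.

00:16:34:08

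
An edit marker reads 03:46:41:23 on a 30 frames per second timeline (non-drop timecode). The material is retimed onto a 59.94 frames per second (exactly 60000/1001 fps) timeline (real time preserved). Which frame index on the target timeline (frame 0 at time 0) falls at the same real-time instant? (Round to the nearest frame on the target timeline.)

frame 815291

Source frame index: (3×3600 + 46×60 + 41) × 30 + 23 = 408053.
Real time: 408053 / (30) = 408053/30 s.
Target frame: (408053/30) × (60000/1001) = 816106000/1001 ≈ 815290.709 → 815291.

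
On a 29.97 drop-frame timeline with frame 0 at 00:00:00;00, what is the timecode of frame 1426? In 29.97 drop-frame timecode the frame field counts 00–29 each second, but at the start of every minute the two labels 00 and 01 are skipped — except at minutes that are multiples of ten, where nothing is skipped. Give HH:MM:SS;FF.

Each 10-minute DF block holds 10 × 60 × 30 − 9 × 2 = 17982 frames. 1426 ÷ 17982 → 0 full blocks, remainder 1426.
Within the partial block the first minute is 1800 frames and each further minute 1798, so 0 further minute boundaries passed. Total skipped labels = 18 × 0 + 2 × 0 = 0.
Non-drop label index = 1426 + 0 = 1426; at 30 labels/s that is 00:00:47:16, i.e. DF 00:00:47;16.

00:00:47;16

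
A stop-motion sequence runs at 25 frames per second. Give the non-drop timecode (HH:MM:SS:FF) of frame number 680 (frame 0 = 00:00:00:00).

680 ÷ 25 = 27 full seconds, remainder 5 frames.
27 s = 0 h 0 min 27 s.
Timecode: 00:00:27:05.

00:00:27:05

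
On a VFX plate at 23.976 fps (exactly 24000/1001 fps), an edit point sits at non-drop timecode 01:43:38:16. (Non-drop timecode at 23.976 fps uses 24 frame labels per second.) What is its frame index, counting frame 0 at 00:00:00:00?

Total seconds to the label: (1 × 3600 + 43 × 60 + 38) = 6218.
Frame index = 6218 × 24 + 16 = 149248.

149248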